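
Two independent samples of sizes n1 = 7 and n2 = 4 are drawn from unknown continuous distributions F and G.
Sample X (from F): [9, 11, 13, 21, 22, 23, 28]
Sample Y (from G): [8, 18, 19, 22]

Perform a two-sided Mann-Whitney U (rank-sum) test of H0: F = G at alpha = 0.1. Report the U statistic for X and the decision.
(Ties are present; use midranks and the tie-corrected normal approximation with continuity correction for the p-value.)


Step 1: Combine and sort all 11 observations; assign midranks.
sorted (value, group): (8,Y), (9,X), (11,X), (13,X), (18,Y), (19,Y), (21,X), (22,X), (22,Y), (23,X), (28,X)
ranks: 8->1, 9->2, 11->3, 13->4, 18->5, 19->6, 21->7, 22->8.5, 22->8.5, 23->10, 28->11
Step 2: Rank sum for X: R1 = 2 + 3 + 4 + 7 + 8.5 + 10 + 11 = 45.5.
Step 3: U_X = R1 - n1(n1+1)/2 = 45.5 - 7*8/2 = 45.5 - 28 = 17.5.
       U_Y = n1*n2 - U_X = 28 - 17.5 = 10.5.
Step 4: Ties are present, so use the tie-corrected normal approximation (with continuity correction) for the p-value.
Step 5: p-value = 0.569872; compare to alpha = 0.1. fail to reject H0.

U_X = 17.5, p = 0.569872, fail to reject H0 at alpha = 0.1.


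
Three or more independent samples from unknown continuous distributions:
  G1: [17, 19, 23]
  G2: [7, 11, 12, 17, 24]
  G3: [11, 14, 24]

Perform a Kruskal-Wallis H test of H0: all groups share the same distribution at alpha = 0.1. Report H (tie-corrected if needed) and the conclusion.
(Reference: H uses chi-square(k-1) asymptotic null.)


Step 1: Combine all N = 11 observations and assign midranks.
sorted (value, group, rank): (7,G2,1), (11,G2,2.5), (11,G3,2.5), (12,G2,4), (14,G3,5), (17,G1,6.5), (17,G2,6.5), (19,G1,8), (23,G1,9), (24,G2,10.5), (24,G3,10.5)
Step 2: Sum ranks within each group.
R_1 = 23.5 (n_1 = 3)
R_2 = 24.5 (n_2 = 5)
R_3 = 18 (n_3 = 3)
Step 3: H = 12/(N(N+1)) * sum(R_i^2/n_i) - 3(N+1)
     = 12/(11*12) * (23.5^2/3 + 24.5^2/5 + 18^2/3) - 3*12
     = 0.090909 * 412.133 - 36
     = 1.466667.
Step 4: Ties present; correction factor C = 1 - 18/(11^3 - 11) = 0.986364. Corrected H = 1.466667 / 0.986364 = 1.486943.
Step 5: Under H0, H ~ chi^2(2); p-value = 0.475460.
Step 6: alpha = 0.1. fail to reject H0.

H = 1.4869, df = 2, p = 0.475460, fail to reject H0.


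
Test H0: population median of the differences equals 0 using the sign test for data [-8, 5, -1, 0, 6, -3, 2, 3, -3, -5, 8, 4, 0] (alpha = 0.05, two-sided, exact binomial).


Step 1: Discard zero differences. Original n = 13; n_eff = number of nonzero differences = 11.
Nonzero differences (with sign): -8, +5, -1, +6, -3, +2, +3, -3, -5, +8, +4
Step 2: Count signs: positive = 6, negative = 5.
Step 3: Under H0: P(positive) = 0.5, so the number of positives S ~ Bin(11, 0.5).
Step 4: Two-sided exact p-value = sum of Bin(11,0.5) probabilities at or below the observed probability = 1.000000.
Step 5: alpha = 0.05. fail to reject H0.

n_eff = 11, pos = 6, neg = 5, p = 1.000000, fail to reject H0.


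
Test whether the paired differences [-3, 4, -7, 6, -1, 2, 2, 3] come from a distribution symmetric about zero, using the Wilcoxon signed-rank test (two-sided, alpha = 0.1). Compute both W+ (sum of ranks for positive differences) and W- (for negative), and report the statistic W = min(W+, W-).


Step 1: Drop any zero differences (none here) and take |d_i|.
|d| = [3, 4, 7, 6, 1, 2, 2, 3]
Step 2: Midrank |d_i| (ties get averaged ranks).
ranks: |3|->4.5, |4|->6, |7|->8, |6|->7, |1|->1, |2|->2.5, |2|->2.5, |3|->4.5
Step 3: Attach original signs; sum ranks with positive sign and with negative sign.
W+ = 6 + 7 + 2.5 + 2.5 + 4.5 = 22.5
W- = 4.5 + 8 + 1 = 13.5
(Check: W+ + W- = 36 should equal n(n+1)/2 = 36.)
Step 4: Test statistic W = min(W+, W-) = 13.5.
Step 5: Ties in |d|, so use the tie-corrected normal approximation.
        E[W] = n(n+1)/4 = 8*9/4 = 18.
        Tie groups: |d|=2 (t=2), |d|=3 (t=2); sum(t^3 - t) = 12.
        Var[W] = n(n+1)(2n+1)/24 - sum(t^3-t)/48 = 1224/24 - 12/48 = 50.75.
        z = (W - E[W]) / sqrt(Var[W]) = (13.5 - 18) / 7.1239 = -0.6317.
        Two-sided p = 2*Phi(z) = 0.527599.
Step 6: alpha = 0.1. fail to reject H0.

W+ = 22.5, W- = 13.5, W = min = 13.5, p = 0.527599, fail to reject H0.


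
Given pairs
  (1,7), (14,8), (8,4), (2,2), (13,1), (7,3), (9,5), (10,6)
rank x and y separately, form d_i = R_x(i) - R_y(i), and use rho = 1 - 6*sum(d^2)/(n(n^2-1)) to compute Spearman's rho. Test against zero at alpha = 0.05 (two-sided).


Step 1: Rank x and y separately (midranks; no ties here).
rank(x): 1->1, 14->8, 8->4, 2->2, 13->7, 7->3, 9->5, 10->6
rank(y): 7->7, 8->8, 4->4, 2->2, 1->1, 3->3, 5->5, 6->6
Step 2: d_i = R_x(i) - R_y(i); compute d_i^2.
  (1-7)^2=36, (8-8)^2=0, (4-4)^2=0, (2-2)^2=0, (7-1)^2=36, (3-3)^2=0, (5-5)^2=0, (6-6)^2=0
sum(d^2) = 72.
Step 3: rho = 1 - 6*72 / (8*(8^2 - 1)) = 1 - 432/504 = 0.142857.
Step 4: Under H0, t = rho * sqrt((n-2)/(1-rho^2)) = 0.3536 ~ t(6).
Step 5: Two-sided p-value from the t-distribution with 6 df = 0.735765.
Step 6: alpha = 0.05. fail to reject H0.

rho = 0.1429, p = 0.735765, fail to reject H0 at alpha = 0.05.


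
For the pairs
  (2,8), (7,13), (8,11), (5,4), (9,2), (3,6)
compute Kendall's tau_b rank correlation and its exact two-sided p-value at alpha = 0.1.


Step 1: Enumerate the 15 unordered pairs (i,j) with i<j and classify each by sign(x_j-x_i) * sign(y_j-y_i).
  (1,2):dx=+5,dy=+5->C; (1,3):dx=+6,dy=+3->C; (1,4):dx=+3,dy=-4->D; (1,5):dx=+7,dy=-6->D
  (1,6):dx=+1,dy=-2->D; (2,3):dx=+1,dy=-2->D; (2,4):dx=-2,dy=-9->C; (2,5):dx=+2,dy=-11->D
  (2,6):dx=-4,dy=-7->C; (3,4):dx=-3,dy=-7->C; (3,5):dx=+1,dy=-9->D; (3,6):dx=-5,dy=-5->C
  (4,5):dx=+4,dy=-2->D; (4,6):dx=-2,dy=+2->D; (5,6):dx=-6,dy=+4->D
Step 2: C = 6, D = 9, total pairs = 15.
Step 3: tau = (C - D)/(n(n-1)/2) = (6 - 9)/15 = -0.200000.
Step 4: Exact two-sided p-value (enumerate n! = 720 permutations of y under H0): p = 0.719444.
Step 5: alpha = 0.1. fail to reject H0.

tau_b = -0.2000 (C=6, D=9), p = 0.719444, fail to reject H0.


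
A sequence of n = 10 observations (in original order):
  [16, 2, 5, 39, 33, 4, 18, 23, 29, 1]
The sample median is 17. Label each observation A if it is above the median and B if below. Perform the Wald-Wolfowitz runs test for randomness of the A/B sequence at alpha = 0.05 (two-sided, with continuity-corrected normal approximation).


Step 1: Compute median = 17; label A = above, B = below.
Labels in order: BBBAABAAAB  (n_A = 5, n_B = 5)
Step 2: Count runs R = 5.
Step 3: Under H0 (random ordering), E[R] = 2*n_A*n_B/(n_A+n_B) + 1 = 2*5*5/10 + 1 = 6.0000.
        Var[R] = 2*n_A*n_B*(2*n_A*n_B - n_A - n_B) / ((n_A+n_B)^2 * (n_A+n_B-1)) = 2000/900 = 2.2222.
        SD[R] = 1.4907.
Step 4: Continuity-corrected z = (R + 0.5 - E[R]) / SD[R] = (5 + 0.5 - 6.0000) / 1.4907 = -0.3354.
Step 5: Two-sided p-value via normal approximation = 2*(1 - Phi(|z|)) = 0.737316.
Step 6: alpha = 0.05. fail to reject H0.

R = 5, z = -0.3354, p = 0.737316, fail to reject H0.


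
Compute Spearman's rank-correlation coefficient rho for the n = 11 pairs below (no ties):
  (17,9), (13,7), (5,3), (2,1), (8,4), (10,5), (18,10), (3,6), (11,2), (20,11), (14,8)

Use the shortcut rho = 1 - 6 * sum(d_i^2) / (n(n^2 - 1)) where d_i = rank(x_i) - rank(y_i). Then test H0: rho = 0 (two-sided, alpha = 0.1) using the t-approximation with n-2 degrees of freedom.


Step 1: Rank x and y separately (midranks; no ties here).
rank(x): 17->9, 13->7, 5->3, 2->1, 8->4, 10->5, 18->10, 3->2, 11->6, 20->11, 14->8
rank(y): 9->9, 7->7, 3->3, 1->1, 4->4, 5->5, 10->10, 6->6, 2->2, 11->11, 8->8
Step 2: d_i = R_x(i) - R_y(i); compute d_i^2.
  (9-9)^2=0, (7-7)^2=0, (3-3)^2=0, (1-1)^2=0, (4-4)^2=0, (5-5)^2=0, (10-10)^2=0, (2-6)^2=16, (6-2)^2=16, (11-11)^2=0, (8-8)^2=0
sum(d^2) = 32.
Step 3: rho = 1 - 6*32 / (11*(11^2 - 1)) = 1 - 192/1320 = 0.854545.
Step 4: Under H0, t = rho * sqrt((n-2)/(1-rho^2)) = 4.9360 ~ t(9).
Step 5: Two-sided p-value from the t-distribution with 9 df = 0.000807.
Step 6: alpha = 0.1. reject H0.

rho = 0.8545, p = 0.000807, reject H0 at alpha = 0.1.


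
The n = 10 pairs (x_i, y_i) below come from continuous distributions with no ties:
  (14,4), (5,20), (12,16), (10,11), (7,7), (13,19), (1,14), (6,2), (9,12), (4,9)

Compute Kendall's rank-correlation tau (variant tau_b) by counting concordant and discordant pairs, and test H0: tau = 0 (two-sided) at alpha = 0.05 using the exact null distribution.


Step 1: Enumerate the 45 unordered pairs (i,j) with i<j and classify each by sign(x_j-x_i) * sign(y_j-y_i).
  (1,2):dx=-9,dy=+16->D; (1,3):dx=-2,dy=+12->D; (1,4):dx=-4,dy=+7->D; (1,5):dx=-7,dy=+3->D
  (1,6):dx=-1,dy=+15->D; (1,7):dx=-13,dy=+10->D; (1,8):dx=-8,dy=-2->C; (1,9):dx=-5,dy=+8->D
  (1,10):dx=-10,dy=+5->D; (2,3):dx=+7,dy=-4->D; (2,4):dx=+5,dy=-9->D; (2,5):dx=+2,dy=-13->D
  (2,6):dx=+8,dy=-1->D; (2,7):dx=-4,dy=-6->C; (2,8):dx=+1,dy=-18->D; (2,9):dx=+4,dy=-8->D
  (2,10):dx=-1,dy=-11->C; (3,4):dx=-2,dy=-5->C; (3,5):dx=-5,dy=-9->C; (3,6):dx=+1,dy=+3->C
  (3,7):dx=-11,dy=-2->C; (3,8):dx=-6,dy=-14->C; (3,9):dx=-3,dy=-4->C; (3,10):dx=-8,dy=-7->C
  (4,5):dx=-3,dy=-4->C; (4,6):dx=+3,dy=+8->C; (4,7):dx=-9,dy=+3->D; (4,8):dx=-4,dy=-9->C
  (4,9):dx=-1,dy=+1->D; (4,10):dx=-6,dy=-2->C; (5,6):dx=+6,dy=+12->C; (5,7):dx=-6,dy=+7->D
  (5,8):dx=-1,dy=-5->C; (5,9):dx=+2,dy=+5->C; (5,10):dx=-3,dy=+2->D; (6,7):dx=-12,dy=-5->C
  (6,8):dx=-7,dy=-17->C; (6,9):dx=-4,dy=-7->C; (6,10):dx=-9,dy=-10->C; (7,8):dx=+5,dy=-12->D
  (7,9):dx=+8,dy=-2->D; (7,10):dx=+3,dy=-5->D; (8,9):dx=+3,dy=+10->C; (8,10):dx=-2,dy=+7->D
  (9,10):dx=-5,dy=-3->C
Step 2: C = 23, D = 22, total pairs = 45.
Step 3: tau = (C - D)/(n(n-1)/2) = (23 - 22)/45 = 0.022222.
Step 4: Exact two-sided p-value (enumerate n! = 3628800 permutations of y under H0): p = 1.000000.
Step 5: alpha = 0.05. fail to reject H0.

tau_b = 0.0222 (C=23, D=22), p = 1.000000, fail to reject H0.


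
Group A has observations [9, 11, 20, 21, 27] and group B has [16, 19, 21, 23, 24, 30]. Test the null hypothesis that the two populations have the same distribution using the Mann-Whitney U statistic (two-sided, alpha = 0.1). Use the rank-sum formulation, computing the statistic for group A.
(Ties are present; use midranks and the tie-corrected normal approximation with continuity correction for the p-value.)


Step 1: Combine and sort all 11 observations; assign midranks.
sorted (value, group): (9,X), (11,X), (16,Y), (19,Y), (20,X), (21,X), (21,Y), (23,Y), (24,Y), (27,X), (30,Y)
ranks: 9->1, 11->2, 16->3, 19->4, 20->5, 21->6.5, 21->6.5, 23->8, 24->9, 27->10, 30->11
Step 2: Rank sum for X: R1 = 1 + 2 + 5 + 6.5 + 10 = 24.5.
Step 3: U_X = R1 - n1(n1+1)/2 = 24.5 - 5*6/2 = 24.5 - 15 = 9.5.
       U_Y = n1*n2 - U_X = 30 - 9.5 = 20.5.
Step 4: Ties are present, so use the tie-corrected normal approximation (with continuity correction) for the p-value.
Step 5: p-value = 0.360216; compare to alpha = 0.1. fail to reject H0.

U_X = 9.5, p = 0.360216, fail to reject H0 at alpha = 0.1.


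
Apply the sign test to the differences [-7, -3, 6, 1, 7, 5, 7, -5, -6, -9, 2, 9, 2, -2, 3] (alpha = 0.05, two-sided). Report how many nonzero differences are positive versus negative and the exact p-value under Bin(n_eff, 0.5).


Step 1: Discard zero differences. Original n = 15; n_eff = number of nonzero differences = 15.
Nonzero differences (with sign): -7, -3, +6, +1, +7, +5, +7, -5, -6, -9, +2, +9, +2, -2, +3
Step 2: Count signs: positive = 9, negative = 6.
Step 3: Under H0: P(positive) = 0.5, so the number of positives S ~ Bin(15, 0.5).
Step 4: Two-sided exact p-value = sum of Bin(15,0.5) probabilities at or below the observed probability = 0.607239.
Step 5: alpha = 0.05. fail to reject H0.

n_eff = 15, pos = 9, neg = 6, p = 0.607239, fail to reject H0.


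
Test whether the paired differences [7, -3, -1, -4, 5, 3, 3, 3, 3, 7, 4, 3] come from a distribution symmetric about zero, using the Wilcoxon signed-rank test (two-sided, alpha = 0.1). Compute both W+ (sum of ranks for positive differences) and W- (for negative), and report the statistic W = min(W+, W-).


Step 1: Drop any zero differences (none here) and take |d_i|.
|d| = [7, 3, 1, 4, 5, 3, 3, 3, 3, 7, 4, 3]
Step 2: Midrank |d_i| (ties get averaged ranks).
ranks: |7|->11.5, |3|->4.5, |1|->1, |4|->8.5, |5|->10, |3|->4.5, |3|->4.5, |3|->4.5, |3|->4.5, |7|->11.5, |4|->8.5, |3|->4.5
Step 3: Attach original signs; sum ranks with positive sign and with negative sign.
W+ = 11.5 + 10 + 4.5 + 4.5 + 4.5 + 4.5 + 11.5 + 8.5 + 4.5 = 64
W- = 4.5 + 1 + 8.5 = 14
(Check: W+ + W- = 78 should equal n(n+1)/2 = 78.)
Step 4: Test statistic W = min(W+, W-) = 14.
Step 5: Ties in |d|, so use the tie-corrected normal approximation.
        E[W] = n(n+1)/4 = 12*13/4 = 39.
        Tie groups: |d|=3 (t=6), |d|=4 (t=2), |d|=7 (t=2); sum(t^3 - t) = 222.
        Var[W] = n(n+1)(2n+1)/24 - sum(t^3-t)/48 = 3900/24 - 222/48 = 157.875.
        z = (W - E[W]) / sqrt(Var[W]) = (14 - 39) / 12.5648 = -1.9897.
        Two-sided p = 2*Phi(z) = 0.046626.
Step 6: alpha = 0.1. reject H0.

W+ = 64, W- = 14, W = min = 14, p = 0.046626, reject H0.


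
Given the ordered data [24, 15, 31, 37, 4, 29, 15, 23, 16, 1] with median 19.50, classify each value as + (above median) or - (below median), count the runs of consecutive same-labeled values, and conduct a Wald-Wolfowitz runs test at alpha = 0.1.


Step 1: Compute median = 19.50; label A = above, B = below.
Labels in order: ABAABABABB  (n_A = 5, n_B = 5)
Step 2: Count runs R = 8.
Step 3: Under H0 (random ordering), E[R] = 2*n_A*n_B/(n_A+n_B) + 1 = 2*5*5/10 + 1 = 6.0000.
        Var[R] = 2*n_A*n_B*(2*n_A*n_B - n_A - n_B) / ((n_A+n_B)^2 * (n_A+n_B-1)) = 2000/900 = 2.2222.
        SD[R] = 1.4907.
Step 4: Continuity-corrected z = (R - 0.5 - E[R]) / SD[R] = (8 - 0.5 - 6.0000) / 1.4907 = 1.0062.
Step 5: Two-sided p-value via normal approximation = 2*(1 - Phi(|z|)) = 0.314305.
Step 6: alpha = 0.1. fail to reject H0.

R = 8, z = 1.0062, p = 0.314305, fail to reject H0.


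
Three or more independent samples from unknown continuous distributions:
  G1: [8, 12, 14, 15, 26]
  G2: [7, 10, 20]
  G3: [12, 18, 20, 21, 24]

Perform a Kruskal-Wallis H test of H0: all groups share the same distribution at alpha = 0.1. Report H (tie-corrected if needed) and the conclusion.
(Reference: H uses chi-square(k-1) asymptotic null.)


Step 1: Combine all N = 13 observations and assign midranks.
sorted (value, group, rank): (7,G2,1), (8,G1,2), (10,G2,3), (12,G1,4.5), (12,G3,4.5), (14,G1,6), (15,G1,7), (18,G3,8), (20,G2,9.5), (20,G3,9.5), (21,G3,11), (24,G3,12), (26,G1,13)
Step 2: Sum ranks within each group.
R_1 = 32.5 (n_1 = 5)
R_2 = 13.5 (n_2 = 3)
R_3 = 45 (n_3 = 5)
Step 3: H = 12/(N(N+1)) * sum(R_i^2/n_i) - 3(N+1)
     = 12/(13*14) * (32.5^2/5 + 13.5^2/3 + 45^2/5) - 3*14
     = 0.065934 * 677 - 42
     = 2.637363.
Step 4: Ties present; correction factor C = 1 - 12/(13^3 - 13) = 0.994505. Corrected H = 2.637363 / 0.994505 = 2.651934.
Step 5: Under H0, H ~ chi^2(2); p-value = 0.265546.
Step 6: alpha = 0.1. fail to reject H0.

H = 2.6519, df = 2, p = 0.265546, fail to reject H0.


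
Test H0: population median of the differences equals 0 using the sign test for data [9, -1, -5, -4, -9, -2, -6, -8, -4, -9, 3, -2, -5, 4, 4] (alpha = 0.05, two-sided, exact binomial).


Step 1: Discard zero differences. Original n = 15; n_eff = number of nonzero differences = 15.
Nonzero differences (with sign): +9, -1, -5, -4, -9, -2, -6, -8, -4, -9, +3, -2, -5, +4, +4
Step 2: Count signs: positive = 4, negative = 11.
Step 3: Under H0: P(positive) = 0.5, so the number of positives S ~ Bin(15, 0.5).
Step 4: Two-sided exact p-value = sum of Bin(15,0.5) probabilities at or below the observed probability = 0.118469.
Step 5: alpha = 0.05. fail to reject H0.

n_eff = 15, pos = 4, neg = 11, p = 0.118469, fail to reject H0.


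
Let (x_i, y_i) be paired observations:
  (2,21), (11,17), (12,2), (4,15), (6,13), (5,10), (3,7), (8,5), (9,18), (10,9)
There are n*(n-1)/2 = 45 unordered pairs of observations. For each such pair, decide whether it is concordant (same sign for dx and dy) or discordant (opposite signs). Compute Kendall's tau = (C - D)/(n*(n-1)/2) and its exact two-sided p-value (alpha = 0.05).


Step 1: Enumerate the 45 unordered pairs (i,j) with i<j and classify each by sign(x_j-x_i) * sign(y_j-y_i).
  (1,2):dx=+9,dy=-4->D; (1,3):dx=+10,dy=-19->D; (1,4):dx=+2,dy=-6->D; (1,5):dx=+4,dy=-8->D
  (1,6):dx=+3,dy=-11->D; (1,7):dx=+1,dy=-14->D; (1,8):dx=+6,dy=-16->D; (1,9):dx=+7,dy=-3->D
  (1,10):dx=+8,dy=-12->D; (2,3):dx=+1,dy=-15->D; (2,4):dx=-7,dy=-2->C; (2,5):dx=-5,dy=-4->C
  (2,6):dx=-6,dy=-7->C; (2,7):dx=-8,dy=-10->C; (2,8):dx=-3,dy=-12->C; (2,9):dx=-2,dy=+1->D
  (2,10):dx=-1,dy=-8->C; (3,4):dx=-8,dy=+13->D; (3,5):dx=-6,dy=+11->D; (3,6):dx=-7,dy=+8->D
  (3,7):dx=-9,dy=+5->D; (3,8):dx=-4,dy=+3->D; (3,9):dx=-3,dy=+16->D; (3,10):dx=-2,dy=+7->D
  (4,5):dx=+2,dy=-2->D; (4,6):dx=+1,dy=-5->D; (4,7):dx=-1,dy=-8->C; (4,8):dx=+4,dy=-10->D
  (4,9):dx=+5,dy=+3->C; (4,10):dx=+6,dy=-6->D; (5,6):dx=-1,dy=-3->C; (5,7):dx=-3,dy=-6->C
  (5,8):dx=+2,dy=-8->D; (5,9):dx=+3,dy=+5->C; (5,10):dx=+4,dy=-4->D; (6,7):dx=-2,dy=-3->C
  (6,8):dx=+3,dy=-5->D; (6,9):dx=+4,dy=+8->C; (6,10):dx=+5,dy=-1->D; (7,8):dx=+5,dy=-2->D
  (7,9):dx=+6,dy=+11->C; (7,10):dx=+7,dy=+2->C; (8,9):dx=+1,dy=+13->C; (8,10):dx=+2,dy=+4->C
  (9,10):dx=+1,dy=-9->D
Step 2: C = 17, D = 28, total pairs = 45.
Step 3: tau = (C - D)/(n(n-1)/2) = (17 - 28)/45 = -0.244444.
Step 4: Exact two-sided p-value (enumerate n! = 3628800 permutations of y under H0): p = 0.380720.
Step 5: alpha = 0.05. fail to reject H0.

tau_b = -0.2444 (C=17, D=28), p = 0.380720, fail to reject H0.


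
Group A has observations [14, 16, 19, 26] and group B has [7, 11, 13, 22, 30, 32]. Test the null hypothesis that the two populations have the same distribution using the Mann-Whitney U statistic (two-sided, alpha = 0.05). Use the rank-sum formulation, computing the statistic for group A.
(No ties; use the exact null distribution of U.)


Step 1: Combine and sort all 10 observations; assign midranks.
sorted (value, group): (7,Y), (11,Y), (13,Y), (14,X), (16,X), (19,X), (22,Y), (26,X), (30,Y), (32,Y)
ranks: 7->1, 11->2, 13->3, 14->4, 16->5, 19->6, 22->7, 26->8, 30->9, 32->10
Step 2: Rank sum for X: R1 = 4 + 5 + 6 + 8 = 23.
Step 3: U_X = R1 - n1(n1+1)/2 = 23 - 4*5/2 = 23 - 10 = 13.
       U_Y = n1*n2 - U_X = 24 - 13 = 11.
Step 4: No ties, so the exact null distribution of U (based on enumerating the C(10,4) = 210 equally likely rank assignments) gives the two-sided p-value.
Step 5: p-value = 0.914286; compare to alpha = 0.05. fail to reject H0.

U_X = 13, p = 0.914286, fail to reject H0 at alpha = 0.05.


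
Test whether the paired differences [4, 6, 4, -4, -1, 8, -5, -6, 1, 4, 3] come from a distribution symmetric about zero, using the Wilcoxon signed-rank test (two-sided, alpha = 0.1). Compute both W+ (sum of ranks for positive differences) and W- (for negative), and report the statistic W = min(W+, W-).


Step 1: Drop any zero differences (none here) and take |d_i|.
|d| = [4, 6, 4, 4, 1, 8, 5, 6, 1, 4, 3]
Step 2: Midrank |d_i| (ties get averaged ranks).
ranks: |4|->5.5, |6|->9.5, |4|->5.5, |4|->5.5, |1|->1.5, |8|->11, |5|->8, |6|->9.5, |1|->1.5, |4|->5.5, |3|->3
Step 3: Attach original signs; sum ranks with positive sign and with negative sign.
W+ = 5.5 + 9.5 + 5.5 + 11 + 1.5 + 5.5 + 3 = 41.5
W- = 5.5 + 1.5 + 8 + 9.5 = 24.5
(Check: W+ + W- = 66 should equal n(n+1)/2 = 66.)
Step 4: Test statistic W = min(W+, W-) = 24.5.
Step 5: Ties in |d|, so use the tie-corrected normal approximation.
        E[W] = n(n+1)/4 = 11*12/4 = 33.
        Tie groups: |d|=1 (t=2), |d|=4 (t=4), |d|=6 (t=2); sum(t^3 - t) = 72.
        Var[W] = n(n+1)(2n+1)/24 - sum(t^3-t)/48 = 3036/24 - 72/48 = 125.
        z = (W - E[W]) / sqrt(Var[W]) = (24.5 - 33) / 11.1803 = -0.7603.
        Two-sided p = 2*Phi(z) = 0.447097.
Step 6: alpha = 0.1. fail to reject H0.

W+ = 41.5, W- = 24.5, W = min = 24.5, p = 0.447097, fail to reject H0.


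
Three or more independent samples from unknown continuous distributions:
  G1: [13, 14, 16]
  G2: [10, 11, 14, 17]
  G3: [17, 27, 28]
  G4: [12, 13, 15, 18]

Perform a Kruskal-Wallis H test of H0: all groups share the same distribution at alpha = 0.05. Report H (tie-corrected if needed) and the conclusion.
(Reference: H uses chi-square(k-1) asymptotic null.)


Step 1: Combine all N = 14 observations and assign midranks.
sorted (value, group, rank): (10,G2,1), (11,G2,2), (12,G4,3), (13,G1,4.5), (13,G4,4.5), (14,G1,6.5), (14,G2,6.5), (15,G4,8), (16,G1,9), (17,G2,10.5), (17,G3,10.5), (18,G4,12), (27,G3,13), (28,G3,14)
Step 2: Sum ranks within each group.
R_1 = 20 (n_1 = 3)
R_2 = 20 (n_2 = 4)
R_3 = 37.5 (n_3 = 3)
R_4 = 27.5 (n_4 = 4)
Step 3: H = 12/(N(N+1)) * sum(R_i^2/n_i) - 3(N+1)
     = 12/(14*15) * (20^2/3 + 20^2/4 + 37.5^2/3 + 27.5^2/4) - 3*15
     = 0.057143 * 891.146 - 45
     = 5.922619.
Step 4: Ties present; correction factor C = 1 - 18/(14^3 - 14) = 0.993407. Corrected H = 5.922619 / 0.993407 = 5.961928.
Step 5: Under H0, H ~ chi^2(3); p-value = 0.113477.
Step 6: alpha = 0.05. fail to reject H0.

H = 5.9619, df = 3, p = 0.113477, fail to reject H0.


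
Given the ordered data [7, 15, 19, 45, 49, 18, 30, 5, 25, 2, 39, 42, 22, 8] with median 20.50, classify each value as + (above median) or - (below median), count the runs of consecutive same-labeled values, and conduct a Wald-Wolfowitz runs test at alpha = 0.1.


Step 1: Compute median = 20.50; label A = above, B = below.
Labels in order: BBBAABABABAAAB  (n_A = 7, n_B = 7)
Step 2: Count runs R = 9.
Step 3: Under H0 (random ordering), E[R] = 2*n_A*n_B/(n_A+n_B) + 1 = 2*7*7/14 + 1 = 8.0000.
        Var[R] = 2*n_A*n_B*(2*n_A*n_B - n_A - n_B) / ((n_A+n_B)^2 * (n_A+n_B-1)) = 8232/2548 = 3.2308.
        SD[R] = 1.7974.
Step 4: Continuity-corrected z = (R - 0.5 - E[R]) / SD[R] = (9 - 0.5 - 8.0000) / 1.7974 = 0.2782.
Step 5: Two-sided p-value via normal approximation = 2*(1 - Phi(|z|)) = 0.780879.
Step 6: alpha = 0.1. fail to reject H0.

R = 9, z = 0.2782, p = 0.780879, fail to reject H0.


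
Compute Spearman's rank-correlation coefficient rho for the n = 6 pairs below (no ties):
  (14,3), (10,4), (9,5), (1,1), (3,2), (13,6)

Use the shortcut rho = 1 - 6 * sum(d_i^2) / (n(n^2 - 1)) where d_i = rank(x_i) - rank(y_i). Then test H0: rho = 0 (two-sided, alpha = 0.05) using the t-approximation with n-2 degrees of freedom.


Step 1: Rank x and y separately (midranks; no ties here).
rank(x): 14->6, 10->4, 9->3, 1->1, 3->2, 13->5
rank(y): 3->3, 4->4, 5->5, 1->1, 2->2, 6->6
Step 2: d_i = R_x(i) - R_y(i); compute d_i^2.
  (6-3)^2=9, (4-4)^2=0, (3-5)^2=4, (1-1)^2=0, (2-2)^2=0, (5-6)^2=1
sum(d^2) = 14.
Step 3: rho = 1 - 6*14 / (6*(6^2 - 1)) = 1 - 84/210 = 0.600000.
Step 4: Under H0, t = rho * sqrt((n-2)/(1-rho^2)) = 1.5000 ~ t(4).
Step 5: Two-sided p-value from the t-distribution with 4 df = 0.208000.
Step 6: alpha = 0.05. fail to reject H0.

rho = 0.6000, p = 0.208000, fail to reject H0 at alpha = 0.05.


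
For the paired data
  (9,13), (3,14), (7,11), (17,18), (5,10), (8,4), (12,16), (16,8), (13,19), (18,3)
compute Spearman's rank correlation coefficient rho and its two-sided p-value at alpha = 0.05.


Step 1: Rank x and y separately (midranks; no ties here).
rank(x): 9->5, 3->1, 7->3, 17->9, 5->2, 8->4, 12->6, 16->8, 13->7, 18->10
rank(y): 13->6, 14->7, 11->5, 18->9, 10->4, 4->2, 16->8, 8->3, 19->10, 3->1
Step 2: d_i = R_x(i) - R_y(i); compute d_i^2.
  (5-6)^2=1, (1-7)^2=36, (3-5)^2=4, (9-9)^2=0, (2-4)^2=4, (4-2)^2=4, (6-8)^2=4, (8-3)^2=25, (7-10)^2=9, (10-1)^2=81
sum(d^2) = 168.
Step 3: rho = 1 - 6*168 / (10*(10^2 - 1)) = 1 - 1008/990 = -0.018182.
Step 4: Under H0, t = rho * sqrt((n-2)/(1-rho^2)) = -0.0514 ~ t(8).
Step 5: Two-sided p-value from the t-distribution with 8 df = 0.960240.
Step 6: alpha = 0.05. fail to reject H0.

rho = -0.0182, p = 0.960240, fail to reject H0 at alpha = 0.05.


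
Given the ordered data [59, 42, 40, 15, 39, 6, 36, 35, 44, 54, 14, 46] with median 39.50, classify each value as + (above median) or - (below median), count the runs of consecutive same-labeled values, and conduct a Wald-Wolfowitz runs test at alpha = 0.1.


Step 1: Compute median = 39.50; label A = above, B = below.
Labels in order: AAABBBBBAABA  (n_A = 6, n_B = 6)
Step 2: Count runs R = 5.
Step 3: Under H0 (random ordering), E[R] = 2*n_A*n_B/(n_A+n_B) + 1 = 2*6*6/12 + 1 = 7.0000.
        Var[R] = 2*n_A*n_B*(2*n_A*n_B - n_A - n_B) / ((n_A+n_B)^2 * (n_A+n_B-1)) = 4320/1584 = 2.7273.
        SD[R] = 1.6514.
Step 4: Continuity-corrected z = (R + 0.5 - E[R]) / SD[R] = (5 + 0.5 - 7.0000) / 1.6514 = -0.9083.
Step 5: Two-sided p-value via normal approximation = 2*(1 - Phi(|z|)) = 0.363722.
Step 6: alpha = 0.1. fail to reject H0.

R = 5, z = -0.9083, p = 0.363722, fail to reject H0.


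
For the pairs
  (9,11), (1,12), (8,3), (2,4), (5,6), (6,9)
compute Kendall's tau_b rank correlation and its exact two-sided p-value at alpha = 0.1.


Step 1: Enumerate the 15 unordered pairs (i,j) with i<j and classify each by sign(x_j-x_i) * sign(y_j-y_i).
  (1,2):dx=-8,dy=+1->D; (1,3):dx=-1,dy=-8->C; (1,4):dx=-7,dy=-7->C; (1,5):dx=-4,dy=-5->C
  (1,6):dx=-3,dy=-2->C; (2,3):dx=+7,dy=-9->D; (2,4):dx=+1,dy=-8->D; (2,5):dx=+4,dy=-6->D
  (2,6):dx=+5,dy=-3->D; (3,4):dx=-6,dy=+1->D; (3,5):dx=-3,dy=+3->D; (3,6):dx=-2,dy=+6->D
  (4,5):dx=+3,dy=+2->C; (4,6):dx=+4,dy=+5->C; (5,6):dx=+1,dy=+3->C
Step 2: C = 7, D = 8, total pairs = 15.
Step 3: tau = (C - D)/(n(n-1)/2) = (7 - 8)/15 = -0.066667.
Step 4: Exact two-sided p-value (enumerate n! = 720 permutations of y under H0): p = 1.000000.
Step 5: alpha = 0.1. fail to reject H0.

tau_b = -0.0667 (C=7, D=8), p = 1.000000, fail to reject H0.


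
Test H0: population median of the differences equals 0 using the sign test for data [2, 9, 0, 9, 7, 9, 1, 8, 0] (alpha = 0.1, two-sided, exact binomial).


Step 1: Discard zero differences. Original n = 9; n_eff = number of nonzero differences = 7.
Nonzero differences (with sign): +2, +9, +9, +7, +9, +1, +8
Step 2: Count signs: positive = 7, negative = 0.
Step 3: Under H0: P(positive) = 0.5, so the number of positives S ~ Bin(7, 0.5).
Step 4: Two-sided exact p-value = sum of Bin(7,0.5) probabilities at or below the observed probability = 0.015625.
Step 5: alpha = 0.1. reject H0.

n_eff = 7, pos = 7, neg = 0, p = 0.015625, reject H0.


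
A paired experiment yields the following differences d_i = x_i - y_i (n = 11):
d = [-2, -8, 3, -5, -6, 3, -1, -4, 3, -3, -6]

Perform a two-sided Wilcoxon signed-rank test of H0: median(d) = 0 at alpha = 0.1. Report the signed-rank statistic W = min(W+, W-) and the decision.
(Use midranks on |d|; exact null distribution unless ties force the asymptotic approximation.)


Step 1: Drop any zero differences (none here) and take |d_i|.
|d| = [2, 8, 3, 5, 6, 3, 1, 4, 3, 3, 6]
Step 2: Midrank |d_i| (ties get averaged ranks).
ranks: |2|->2, |8|->11, |3|->4.5, |5|->8, |6|->9.5, |3|->4.5, |1|->1, |4|->7, |3|->4.5, |3|->4.5, |6|->9.5
Step 3: Attach original signs; sum ranks with positive sign and with negative sign.
W+ = 4.5 + 4.5 + 4.5 = 13.5
W- = 2 + 11 + 8 + 9.5 + 1 + 7 + 4.5 + 9.5 = 52.5
(Check: W+ + W- = 66 should equal n(n+1)/2 = 66.)
Step 4: Test statistic W = min(W+, W-) = 13.5.
Step 5: Ties in |d|, so use the tie-corrected normal approximation.
        E[W] = n(n+1)/4 = 11*12/4 = 33.
        Tie groups: |d|=3 (t=4), |d|=6 (t=2); sum(t^3 - t) = 66.
        Var[W] = n(n+1)(2n+1)/24 - sum(t^3-t)/48 = 3036/24 - 66/48 = 125.125.
        z = (W - E[W]) / sqrt(Var[W]) = (13.5 - 33) / 11.1859 = -1.7433.
        Two-sided p = 2*Phi(z) = 0.081288.
Step 6: alpha = 0.1. reject H0.

W+ = 13.5, W- = 52.5, W = min = 13.5, p = 0.081288, reject H0.


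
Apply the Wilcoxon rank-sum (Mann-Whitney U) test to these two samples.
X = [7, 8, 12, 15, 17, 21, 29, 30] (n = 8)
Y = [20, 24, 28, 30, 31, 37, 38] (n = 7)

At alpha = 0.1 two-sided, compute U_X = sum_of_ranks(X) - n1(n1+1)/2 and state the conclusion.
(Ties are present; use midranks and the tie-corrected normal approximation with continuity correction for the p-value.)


Step 1: Combine and sort all 15 observations; assign midranks.
sorted (value, group): (7,X), (8,X), (12,X), (15,X), (17,X), (20,Y), (21,X), (24,Y), (28,Y), (29,X), (30,X), (30,Y), (31,Y), (37,Y), (38,Y)
ranks: 7->1, 8->2, 12->3, 15->4, 17->5, 20->6, 21->7, 24->8, 28->9, 29->10, 30->11.5, 30->11.5, 31->13, 37->14, 38->15
Step 2: Rank sum for X: R1 = 1 + 2 + 3 + 4 + 5 + 7 + 10 + 11.5 = 43.5.
Step 3: U_X = R1 - n1(n1+1)/2 = 43.5 - 8*9/2 = 43.5 - 36 = 7.5.
       U_Y = n1*n2 - U_X = 56 - 7.5 = 48.5.
Step 4: Ties are present, so use the tie-corrected normal approximation (with continuity correction) for the p-value.
Step 5: p-value = 0.020524; compare to alpha = 0.1. reject H0.

U_X = 7.5, p = 0.020524, reject H0 at alpha = 0.1.


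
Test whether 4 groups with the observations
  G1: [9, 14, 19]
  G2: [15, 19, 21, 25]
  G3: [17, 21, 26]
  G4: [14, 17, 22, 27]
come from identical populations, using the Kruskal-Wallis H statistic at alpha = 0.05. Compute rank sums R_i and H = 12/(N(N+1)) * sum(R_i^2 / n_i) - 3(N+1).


Step 1: Combine all N = 14 observations and assign midranks.
sorted (value, group, rank): (9,G1,1), (14,G1,2.5), (14,G4,2.5), (15,G2,4), (17,G3,5.5), (17,G4,5.5), (19,G1,7.5), (19,G2,7.5), (21,G2,9.5), (21,G3,9.5), (22,G4,11), (25,G2,12), (26,G3,13), (27,G4,14)
Step 2: Sum ranks within each group.
R_1 = 11 (n_1 = 3)
R_2 = 33 (n_2 = 4)
R_3 = 28 (n_3 = 3)
R_4 = 33 (n_4 = 4)
Step 3: H = 12/(N(N+1)) * sum(R_i^2/n_i) - 3(N+1)
     = 12/(14*15) * (11^2/3 + 33^2/4 + 28^2/3 + 33^2/4) - 3*15
     = 0.057143 * 846.167 - 45
     = 3.352381.
Step 4: Ties present; correction factor C = 1 - 24/(14^3 - 14) = 0.991209. Corrected H = 3.352381 / 0.991209 = 3.382114.
Step 5: Under H0, H ~ chi^2(3); p-value = 0.336376.
Step 6: alpha = 0.05. fail to reject H0.

H = 3.3821, df = 3, p = 0.336376, fail to reject H0.


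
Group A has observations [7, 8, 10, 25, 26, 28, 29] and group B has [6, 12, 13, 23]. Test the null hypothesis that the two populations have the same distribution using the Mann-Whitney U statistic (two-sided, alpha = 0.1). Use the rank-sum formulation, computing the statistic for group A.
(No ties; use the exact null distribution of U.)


Step 1: Combine and sort all 11 observations; assign midranks.
sorted (value, group): (6,Y), (7,X), (8,X), (10,X), (12,Y), (13,Y), (23,Y), (25,X), (26,X), (28,X), (29,X)
ranks: 6->1, 7->2, 8->3, 10->4, 12->5, 13->6, 23->7, 25->8, 26->9, 28->10, 29->11
Step 2: Rank sum for X: R1 = 2 + 3 + 4 + 8 + 9 + 10 + 11 = 47.
Step 3: U_X = R1 - n1(n1+1)/2 = 47 - 7*8/2 = 47 - 28 = 19.
       U_Y = n1*n2 - U_X = 28 - 19 = 9.
Step 4: No ties, so the exact null distribution of U (based on enumerating the C(11,7) = 330 equally likely rank assignments) gives the two-sided p-value.
Step 5: p-value = 0.412121; compare to alpha = 0.1. fail to reject H0.

U_X = 19, p = 0.412121, fail to reject H0 at alpha = 0.1.


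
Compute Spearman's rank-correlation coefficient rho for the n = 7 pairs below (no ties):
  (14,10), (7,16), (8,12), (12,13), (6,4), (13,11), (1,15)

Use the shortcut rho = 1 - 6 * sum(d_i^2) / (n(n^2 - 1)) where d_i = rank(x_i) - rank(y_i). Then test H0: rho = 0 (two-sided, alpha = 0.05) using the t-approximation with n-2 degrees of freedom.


Step 1: Rank x and y separately (midranks; no ties here).
rank(x): 14->7, 7->3, 8->4, 12->5, 6->2, 13->6, 1->1
rank(y): 10->2, 16->7, 12->4, 13->5, 4->1, 11->3, 15->6
Step 2: d_i = R_x(i) - R_y(i); compute d_i^2.
  (7-2)^2=25, (3-7)^2=16, (4-4)^2=0, (5-5)^2=0, (2-1)^2=1, (6-3)^2=9, (1-6)^2=25
sum(d^2) = 76.
Step 3: rho = 1 - 6*76 / (7*(7^2 - 1)) = 1 - 456/336 = -0.357143.
Step 4: Under H0, t = rho * sqrt((n-2)/(1-rho^2)) = -0.8550 ~ t(5).
Step 5: Two-sided p-value from the t-distribution with 5 df = 0.431611.
Step 6: alpha = 0.05. fail to reject H0.

rho = -0.3571, p = 0.431611, fail to reject H0 at alpha = 0.05.


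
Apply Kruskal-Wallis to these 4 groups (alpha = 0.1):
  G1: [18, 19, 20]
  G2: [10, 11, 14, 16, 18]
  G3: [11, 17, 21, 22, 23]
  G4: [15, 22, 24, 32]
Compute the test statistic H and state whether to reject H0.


Step 1: Combine all N = 17 observations and assign midranks.
sorted (value, group, rank): (10,G2,1), (11,G2,2.5), (11,G3,2.5), (14,G2,4), (15,G4,5), (16,G2,6), (17,G3,7), (18,G1,8.5), (18,G2,8.5), (19,G1,10), (20,G1,11), (21,G3,12), (22,G3,13.5), (22,G4,13.5), (23,G3,15), (24,G4,16), (32,G4,17)
Step 2: Sum ranks within each group.
R_1 = 29.5 (n_1 = 3)
R_2 = 22 (n_2 = 5)
R_3 = 50 (n_3 = 5)
R_4 = 51.5 (n_4 = 4)
Step 3: H = 12/(N(N+1)) * sum(R_i^2/n_i) - 3(N+1)
     = 12/(17*18) * (29.5^2/3 + 22^2/5 + 50^2/5 + 51.5^2/4) - 3*18
     = 0.039216 * 1549.95 - 54
     = 6.782190.
Step 4: Ties present; correction factor C = 1 - 18/(17^3 - 17) = 0.996324. Corrected H = 6.782190 / 0.996324 = 6.807216.
Step 5: Under H0, H ~ chi^2(3); p-value = 0.078303.
Step 6: alpha = 0.1. reject H0.

H = 6.8072, df = 3, p = 0.078303, reject H0.


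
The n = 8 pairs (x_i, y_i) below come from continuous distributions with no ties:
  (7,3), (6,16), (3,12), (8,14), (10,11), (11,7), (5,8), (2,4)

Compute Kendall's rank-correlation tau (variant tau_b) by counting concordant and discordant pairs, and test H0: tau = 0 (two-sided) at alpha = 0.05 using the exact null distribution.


Step 1: Enumerate the 28 unordered pairs (i,j) with i<j and classify each by sign(x_j-x_i) * sign(y_j-y_i).
  (1,2):dx=-1,dy=+13->D; (1,3):dx=-4,dy=+9->D; (1,4):dx=+1,dy=+11->C; (1,5):dx=+3,dy=+8->C
  (1,6):dx=+4,dy=+4->C; (1,7):dx=-2,dy=+5->D; (1,8):dx=-5,dy=+1->D; (2,3):dx=-3,dy=-4->C
  (2,4):dx=+2,dy=-2->D; (2,5):dx=+4,dy=-5->D; (2,6):dx=+5,dy=-9->D; (2,7):dx=-1,dy=-8->C
  (2,8):dx=-4,dy=-12->C; (3,4):dx=+5,dy=+2->C; (3,5):dx=+7,dy=-1->D; (3,6):dx=+8,dy=-5->D
  (3,7):dx=+2,dy=-4->D; (3,8):dx=-1,dy=-8->C; (4,5):dx=+2,dy=-3->D; (4,6):dx=+3,dy=-7->D
  (4,7):dx=-3,dy=-6->C; (4,8):dx=-6,dy=-10->C; (5,6):dx=+1,dy=-4->D; (5,7):dx=-5,dy=-3->C
  (5,8):dx=-8,dy=-7->C; (6,7):dx=-6,dy=+1->D; (6,8):dx=-9,dy=-3->C; (7,8):dx=-3,dy=-4->C
Step 2: C = 14, D = 14, total pairs = 28.
Step 3: tau = (C - D)/(n(n-1)/2) = (14 - 14)/28 = 0.000000.
Step 4: Exact two-sided p-value (enumerate n! = 40320 permutations of y under H0): p = 1.000000.
Step 5: alpha = 0.05. fail to reject H0.

tau_b = 0.0000 (C=14, D=14), p = 1.000000, fail to reject H0.


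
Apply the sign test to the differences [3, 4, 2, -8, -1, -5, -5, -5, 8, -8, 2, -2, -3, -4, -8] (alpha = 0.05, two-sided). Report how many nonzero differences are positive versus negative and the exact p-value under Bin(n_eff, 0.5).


Step 1: Discard zero differences. Original n = 15; n_eff = number of nonzero differences = 15.
Nonzero differences (with sign): +3, +4, +2, -8, -1, -5, -5, -5, +8, -8, +2, -2, -3, -4, -8
Step 2: Count signs: positive = 5, negative = 10.
Step 3: Under H0: P(positive) = 0.5, so the number of positives S ~ Bin(15, 0.5).
Step 4: Two-sided exact p-value = sum of Bin(15,0.5) probabilities at or below the observed probability = 0.301758.
Step 5: alpha = 0.05. fail to reject H0.

n_eff = 15, pos = 5, neg = 10, p = 0.301758, fail to reject H0.


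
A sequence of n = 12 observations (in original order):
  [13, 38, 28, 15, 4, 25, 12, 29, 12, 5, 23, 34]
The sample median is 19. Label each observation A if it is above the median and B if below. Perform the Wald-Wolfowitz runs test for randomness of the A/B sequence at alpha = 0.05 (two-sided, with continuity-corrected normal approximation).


Step 1: Compute median = 19; label A = above, B = below.
Labels in order: BAABBABABBAA  (n_A = 6, n_B = 6)
Step 2: Count runs R = 8.
Step 3: Under H0 (random ordering), E[R] = 2*n_A*n_B/(n_A+n_B) + 1 = 2*6*6/12 + 1 = 7.0000.
        Var[R] = 2*n_A*n_B*(2*n_A*n_B - n_A - n_B) / ((n_A+n_B)^2 * (n_A+n_B-1)) = 4320/1584 = 2.7273.
        SD[R] = 1.6514.
Step 4: Continuity-corrected z = (R - 0.5 - E[R]) / SD[R] = (8 - 0.5 - 7.0000) / 1.6514 = 0.3028.
Step 5: Two-sided p-value via normal approximation = 2*(1 - Phi(|z|)) = 0.762069.
Step 6: alpha = 0.05. fail to reject H0.

R = 8, z = 0.3028, p = 0.762069, fail to reject H0.


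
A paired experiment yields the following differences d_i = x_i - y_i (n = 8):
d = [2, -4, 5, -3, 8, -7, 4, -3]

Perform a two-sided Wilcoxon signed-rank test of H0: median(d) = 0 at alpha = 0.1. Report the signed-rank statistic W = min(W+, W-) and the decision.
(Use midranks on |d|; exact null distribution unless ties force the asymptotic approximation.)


Step 1: Drop any zero differences (none here) and take |d_i|.
|d| = [2, 4, 5, 3, 8, 7, 4, 3]
Step 2: Midrank |d_i| (ties get averaged ranks).
ranks: |2|->1, |4|->4.5, |5|->6, |3|->2.5, |8|->8, |7|->7, |4|->4.5, |3|->2.5
Step 3: Attach original signs; sum ranks with positive sign and with negative sign.
W+ = 1 + 6 + 8 + 4.5 = 19.5
W- = 4.5 + 2.5 + 7 + 2.5 = 16.5
(Check: W+ + W- = 36 should equal n(n+1)/2 = 36.)
Step 4: Test statistic W = min(W+, W-) = 16.5.
Step 5: Ties in |d|, so use the tie-corrected normal approximation.
        E[W] = n(n+1)/4 = 8*9/4 = 18.
        Tie groups: |d|=3 (t=2), |d|=4 (t=2); sum(t^3 - t) = 12.
        Var[W] = n(n+1)(2n+1)/24 - sum(t^3-t)/48 = 1224/24 - 12/48 = 50.75.
        z = (W - E[W]) / sqrt(Var[W]) = (16.5 - 18) / 7.1239 = -0.2106.
        Two-sided p = 2*Phi(z) = 0.833232.
Step 6: alpha = 0.1. fail to reject H0.

W+ = 19.5, W- = 16.5, W = min = 16.5, p = 0.833232, fail to reject H0.


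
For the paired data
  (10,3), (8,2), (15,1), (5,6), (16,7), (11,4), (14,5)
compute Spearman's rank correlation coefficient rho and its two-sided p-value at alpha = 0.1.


Step 1: Rank x and y separately (midranks; no ties here).
rank(x): 10->3, 8->2, 15->6, 5->1, 16->7, 11->4, 14->5
rank(y): 3->3, 2->2, 1->1, 6->6, 7->7, 4->4, 5->5
Step 2: d_i = R_x(i) - R_y(i); compute d_i^2.
  (3-3)^2=0, (2-2)^2=0, (6-1)^2=25, (1-6)^2=25, (7-7)^2=0, (4-4)^2=0, (5-5)^2=0
sum(d^2) = 50.
Step 3: rho = 1 - 6*50 / (7*(7^2 - 1)) = 1 - 300/336 = 0.107143.
Step 4: Under H0, t = rho * sqrt((n-2)/(1-rho^2)) = 0.2410 ~ t(5).
Step 5: Two-sided p-value from the t-distribution with 5 df = 0.819151.
Step 6: alpha = 0.1. fail to reject H0.

rho = 0.1071, p = 0.819151, fail to reject H0 at alpha = 0.1.


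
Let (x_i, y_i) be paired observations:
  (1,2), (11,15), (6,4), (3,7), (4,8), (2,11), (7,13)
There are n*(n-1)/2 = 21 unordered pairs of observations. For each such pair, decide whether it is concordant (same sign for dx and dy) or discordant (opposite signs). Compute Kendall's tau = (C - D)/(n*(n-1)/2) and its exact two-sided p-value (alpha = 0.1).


Step 1: Enumerate the 21 unordered pairs (i,j) with i<j and classify each by sign(x_j-x_i) * sign(y_j-y_i).
  (1,2):dx=+10,dy=+13->C; (1,3):dx=+5,dy=+2->C; (1,4):dx=+2,dy=+5->C; (1,5):dx=+3,dy=+6->C
  (1,6):dx=+1,dy=+9->C; (1,7):dx=+6,dy=+11->C; (2,3):dx=-5,dy=-11->C; (2,4):dx=-8,dy=-8->C
  (2,5):dx=-7,dy=-7->C; (2,6):dx=-9,dy=-4->C; (2,7):dx=-4,dy=-2->C; (3,4):dx=-3,dy=+3->D
  (3,5):dx=-2,dy=+4->D; (3,6):dx=-4,dy=+7->D; (3,7):dx=+1,dy=+9->C; (4,5):dx=+1,dy=+1->C
  (4,6):dx=-1,dy=+4->D; (4,7):dx=+4,dy=+6->C; (5,6):dx=-2,dy=+3->D; (5,7):dx=+3,dy=+5->C
  (6,7):dx=+5,dy=+2->C
Step 2: C = 16, D = 5, total pairs = 21.
Step 3: tau = (C - D)/(n(n-1)/2) = (16 - 5)/21 = 0.523810.
Step 4: Exact two-sided p-value (enumerate n! = 5040 permutations of y under H0): p = 0.136111.
Step 5: alpha = 0.1. fail to reject H0.

tau_b = 0.5238 (C=16, D=5), p = 0.136111, fail to reject H0.


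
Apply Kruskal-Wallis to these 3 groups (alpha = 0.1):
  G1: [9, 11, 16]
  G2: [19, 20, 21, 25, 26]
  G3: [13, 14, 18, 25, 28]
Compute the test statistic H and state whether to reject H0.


Step 1: Combine all N = 13 observations and assign midranks.
sorted (value, group, rank): (9,G1,1), (11,G1,2), (13,G3,3), (14,G3,4), (16,G1,5), (18,G3,6), (19,G2,7), (20,G2,8), (21,G2,9), (25,G2,10.5), (25,G3,10.5), (26,G2,12), (28,G3,13)
Step 2: Sum ranks within each group.
R_1 = 8 (n_1 = 3)
R_2 = 46.5 (n_2 = 5)
R_3 = 36.5 (n_3 = 5)
Step 3: H = 12/(N(N+1)) * sum(R_i^2/n_i) - 3(N+1)
     = 12/(13*14) * (8^2/3 + 46.5^2/5 + 36.5^2/5) - 3*14
     = 0.065934 * 720.233 - 42
     = 5.487912.
Step 4: Ties present; correction factor C = 1 - 6/(13^3 - 13) = 0.997253. Corrected H = 5.487912 / 0.997253 = 5.503030.
Step 5: Under H0, H ~ chi^2(2); p-value = 0.063831.
Step 6: alpha = 0.1. reject H0.

H = 5.5030, df = 2, p = 0.063831, reject H0.


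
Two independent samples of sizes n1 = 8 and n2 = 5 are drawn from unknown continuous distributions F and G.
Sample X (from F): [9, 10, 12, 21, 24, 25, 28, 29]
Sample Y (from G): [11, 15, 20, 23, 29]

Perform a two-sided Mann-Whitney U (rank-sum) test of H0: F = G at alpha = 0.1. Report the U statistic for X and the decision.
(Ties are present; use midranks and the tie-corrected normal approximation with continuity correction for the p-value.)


Step 1: Combine and sort all 13 observations; assign midranks.
sorted (value, group): (9,X), (10,X), (11,Y), (12,X), (15,Y), (20,Y), (21,X), (23,Y), (24,X), (25,X), (28,X), (29,X), (29,Y)
ranks: 9->1, 10->2, 11->3, 12->4, 15->5, 20->6, 21->7, 23->8, 24->9, 25->10, 28->11, 29->12.5, 29->12.5
Step 2: Rank sum for X: R1 = 1 + 2 + 4 + 7 + 9 + 10 + 11 + 12.5 = 56.5.
Step 3: U_X = R1 - n1(n1+1)/2 = 56.5 - 8*9/2 = 56.5 - 36 = 20.5.
       U_Y = n1*n2 - U_X = 40 - 20.5 = 19.5.
Step 4: Ties are present, so use the tie-corrected normal approximation (with continuity correction) for the p-value.
Step 5: p-value = 1.000000; compare to alpha = 0.1. fail to reject H0.

U_X = 20.5, p = 1.000000, fail to reject H0 at alpha = 0.1.
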